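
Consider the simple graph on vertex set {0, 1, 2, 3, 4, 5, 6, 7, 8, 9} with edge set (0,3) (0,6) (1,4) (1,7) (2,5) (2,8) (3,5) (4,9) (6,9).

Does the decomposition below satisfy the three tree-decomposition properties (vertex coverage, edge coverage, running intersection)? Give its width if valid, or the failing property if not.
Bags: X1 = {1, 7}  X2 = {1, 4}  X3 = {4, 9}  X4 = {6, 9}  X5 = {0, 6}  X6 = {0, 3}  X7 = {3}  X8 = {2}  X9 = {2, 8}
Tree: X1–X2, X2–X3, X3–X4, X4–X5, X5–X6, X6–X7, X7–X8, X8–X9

No — vertex 5 appears in no bag.

A tree decomposition must satisfy three properties: every vertex lies in some bag; for every edge, both endpoints lie together in some bag; and for every vertex, the bags containing it form a connected subtree. Here vertex 5 appears in no bag, so the decomposition is invalid.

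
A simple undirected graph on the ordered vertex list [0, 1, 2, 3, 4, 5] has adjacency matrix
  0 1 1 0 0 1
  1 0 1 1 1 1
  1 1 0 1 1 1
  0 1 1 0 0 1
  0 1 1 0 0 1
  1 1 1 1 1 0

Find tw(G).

3

A width-3 tree decomposition is:
Bags: B1 = {1, 2, 4, 5}  B2 = {1, 2, 3, 5}  B3 = {0, 1, 2, 5}
Tree: B1–B2, B1–B3
Each bag holds 4 vertices, so the decomposition has width 3, which upper-bounds the treewidth. For the lower bound, the 4 vertices {0, 1, 2, 5} are pairwise adjacent, and any tree decomposition puts a clique entirely inside one bag — forcing width ≥ 3. Therefore the treewidth is 3.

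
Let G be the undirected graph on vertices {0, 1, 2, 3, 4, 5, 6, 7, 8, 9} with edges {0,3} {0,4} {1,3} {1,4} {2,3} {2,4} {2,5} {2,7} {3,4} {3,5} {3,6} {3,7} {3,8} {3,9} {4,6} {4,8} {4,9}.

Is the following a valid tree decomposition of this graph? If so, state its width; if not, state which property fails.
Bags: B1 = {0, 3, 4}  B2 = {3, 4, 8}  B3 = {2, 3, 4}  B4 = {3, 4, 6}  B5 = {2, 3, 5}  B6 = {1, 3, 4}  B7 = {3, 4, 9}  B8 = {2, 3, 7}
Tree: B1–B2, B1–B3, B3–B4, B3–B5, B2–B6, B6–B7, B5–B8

Vertex coverage: the bags together contain {0, 1, 2, 3, 4, 5, 6, 7, 8, 9}, the full vertex set. Edge coverage: each edge of G has both endpoints in at least one bag. Running intersection: for every vertex, the bags containing it form a connected subtree. All three properties hold, so this is a valid tree decomposition of width max|bag| − 1 = 2, and hence tw(G) ≤ 2.

Yes; width 2.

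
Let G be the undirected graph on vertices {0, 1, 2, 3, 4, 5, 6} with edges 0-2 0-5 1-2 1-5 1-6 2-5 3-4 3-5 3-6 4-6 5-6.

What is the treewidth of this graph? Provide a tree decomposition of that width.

The largest bag has 3 vertices, giving width 2; this decomposition certifies tw(G) ≤ 2. Conversely, {3, 4, 6} is a clique of size 3, and the vertices of any clique must share a bag in every tree decomposition; so some bag has ≥ 3 vertices and tw(G) ≥ 2. Hence tw(G) = 2 exactly.

Treewidth 2.
Bags: B1 = {1, 2, 5}  B2 = {0, 2, 5}  B3 = {1, 5, 6}  B4 = {3, 5, 6}  B5 = {3, 4, 6}
Tree: B1–B2, B1–B3, B3–B4, B4–B5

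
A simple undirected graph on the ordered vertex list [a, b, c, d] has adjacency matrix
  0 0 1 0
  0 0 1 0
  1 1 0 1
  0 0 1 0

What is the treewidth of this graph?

1

A width-1 tree decomposition is:
Bags: B1 = {c, d}  B2 = {b, c}  B3 = {a, c}
Tree: B1–B2, B1–B3
Each bag holds 2 vertices, so the decomposition has width 1, which upper-bounds the treewidth. G has an edge, so its treewidth is at least 1. Hence tw(G) = 1 exactly.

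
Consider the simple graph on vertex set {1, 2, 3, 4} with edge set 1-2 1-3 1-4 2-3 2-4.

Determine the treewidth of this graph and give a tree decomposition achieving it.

Treewidth 2.
One optimal decomposition is:
Bags: B1 = {1, 2, 4}  B2 = {1, 2, 3}
Tree: B1–B2

Every bag has size at most 3, so the width is 3 − 1 = 2 and tw(G) ≤ 2. For the lower bound, the 3 vertices {1, 2, 3} are pairwise adjacent, and any tree decomposition puts a clique entirely inside one bag — forcing width ≥ 2. Hence tw(G) = 2 exactly.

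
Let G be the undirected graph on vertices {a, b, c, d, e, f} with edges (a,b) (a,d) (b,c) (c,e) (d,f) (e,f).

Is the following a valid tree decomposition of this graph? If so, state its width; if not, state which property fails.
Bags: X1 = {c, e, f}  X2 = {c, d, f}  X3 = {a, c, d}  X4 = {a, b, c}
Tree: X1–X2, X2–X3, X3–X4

Yes; width 2.

Checking the three conditions: (i) the bags cover all of {a, b, c, d, e, f}; (ii) for each edge, some bag contains both endpoints; (iii) the bags containing any fixed vertex form a subtree. All hold, so the decomposition is valid with width 3 − 1 = 2.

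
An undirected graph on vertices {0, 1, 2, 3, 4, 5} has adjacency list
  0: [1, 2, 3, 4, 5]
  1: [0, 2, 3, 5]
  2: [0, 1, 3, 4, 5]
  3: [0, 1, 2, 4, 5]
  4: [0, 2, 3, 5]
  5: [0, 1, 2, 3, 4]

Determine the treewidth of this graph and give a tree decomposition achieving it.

The largest bag has 5 vertices, giving width 4; this decomposition certifies tw(G) ≤ 4. On the other hand G contains the 5-clique {0, 1, 2, 3, 5}. A clique must lie in a single bag of any decomposition, so no decomposition can have width below 4. Combining the bounds, tw(G) = 4.

Treewidth 4.
Bags: B1 = {0, 2, 3, 4, 5}  B2 = {0, 1, 2, 3, 5}
Tree: B1–B2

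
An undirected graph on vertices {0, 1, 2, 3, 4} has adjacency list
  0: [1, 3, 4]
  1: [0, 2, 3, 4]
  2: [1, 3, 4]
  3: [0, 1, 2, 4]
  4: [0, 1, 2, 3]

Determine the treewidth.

A width-3 tree decomposition is:
Bags: B1 = {0, 1, 3, 4}  B2 = {1, 2, 3, 4}
Tree: B1–B2
Each bag holds 4 vertices, so the decomposition has width 3, which upper-bounds the treewidth. On the other hand G contains the 4-clique {0, 1, 3, 4}. A clique must lie in a single bag of any decomposition, so no decomposition can have width below 3. Combining the bounds, tw(G) = 3.

3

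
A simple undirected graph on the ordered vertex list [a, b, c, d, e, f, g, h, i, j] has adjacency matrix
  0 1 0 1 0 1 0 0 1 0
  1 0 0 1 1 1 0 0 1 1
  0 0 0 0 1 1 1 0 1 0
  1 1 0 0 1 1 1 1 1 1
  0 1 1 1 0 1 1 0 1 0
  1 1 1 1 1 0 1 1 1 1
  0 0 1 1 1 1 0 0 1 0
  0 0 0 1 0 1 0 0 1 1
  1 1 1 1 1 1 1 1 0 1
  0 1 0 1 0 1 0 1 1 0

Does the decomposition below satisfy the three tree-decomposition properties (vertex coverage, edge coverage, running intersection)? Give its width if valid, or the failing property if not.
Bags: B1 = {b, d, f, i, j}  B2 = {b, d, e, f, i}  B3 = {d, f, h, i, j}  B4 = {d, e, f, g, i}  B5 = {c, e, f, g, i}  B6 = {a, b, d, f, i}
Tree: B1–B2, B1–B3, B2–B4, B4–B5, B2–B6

Yes; width 4.

Checking the three conditions: (i) the bags cover all of {a, b, c, d, e, f, g, h, i, j}; (ii) for each edge, some bag contains both endpoints; (iii) the bags containing any fixed vertex form a subtree. All hold, so the decomposition is valid with width 5 − 1 = 4.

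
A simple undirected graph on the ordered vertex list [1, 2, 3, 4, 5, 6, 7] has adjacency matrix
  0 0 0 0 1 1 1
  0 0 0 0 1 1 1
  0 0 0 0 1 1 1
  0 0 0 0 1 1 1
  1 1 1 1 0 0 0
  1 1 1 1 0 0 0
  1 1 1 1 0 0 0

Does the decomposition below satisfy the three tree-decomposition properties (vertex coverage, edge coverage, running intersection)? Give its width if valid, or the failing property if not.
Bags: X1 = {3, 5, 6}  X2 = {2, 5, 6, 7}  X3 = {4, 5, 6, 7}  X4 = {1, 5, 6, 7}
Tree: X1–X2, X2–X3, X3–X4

A tree decomposition must satisfy three properties: every vertex lies in some bag; for every edge, both endpoints lie together in some bag; and for every vertex, the bags containing it form a connected subtree. Here edge (7,3) lies in no bag, so the decomposition is invalid.

No — edge (7,3) lies in no bag.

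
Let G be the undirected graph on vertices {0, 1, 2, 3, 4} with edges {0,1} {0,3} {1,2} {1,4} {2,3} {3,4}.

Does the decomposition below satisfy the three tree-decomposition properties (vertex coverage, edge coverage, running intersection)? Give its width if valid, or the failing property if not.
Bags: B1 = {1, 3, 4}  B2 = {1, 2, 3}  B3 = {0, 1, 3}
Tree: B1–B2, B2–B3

Vertex coverage: the bags together contain {0, 1, 2, 3, 4}, the full vertex set. Edge coverage: each edge of G has both endpoints in at least one bag. Running intersection: for every vertex, the bags containing it form a connected subtree. All three properties hold, so this is a valid tree decomposition of width max|bag| − 1 = 2, and hence tw(G) ≤ 2.

Yes; width 2.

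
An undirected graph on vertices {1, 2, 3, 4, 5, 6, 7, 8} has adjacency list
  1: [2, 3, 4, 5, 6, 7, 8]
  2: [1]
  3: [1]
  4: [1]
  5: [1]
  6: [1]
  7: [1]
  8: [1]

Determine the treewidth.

1

A width-1 tree decomposition is:
Bags: B1 = {1, 4}  B2 = {1, 8}  B3 = {1, 7}  B4 = {1, 6}  B5 = {1, 3}  B6 = {1, 5}  B7 = {1, 2}
Tree: B1–B2, B1–B3, B3–B4, B1–B5, B3–B6, B5–B7
Every bag has size at most 2, so the width is 2 − 1 = 1 and tw(G) ≤ 1. G has an edge, so its treewidth is at least 1. Therefore the treewidth is 1.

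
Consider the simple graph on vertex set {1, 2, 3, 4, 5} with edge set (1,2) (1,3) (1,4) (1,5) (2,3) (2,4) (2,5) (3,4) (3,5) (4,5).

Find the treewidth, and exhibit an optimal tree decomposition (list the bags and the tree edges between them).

A single bag containing all 5 vertices is trivially a valid decomposition of width 4. On the other hand G contains the 5-clique {1, 2, 3, 4, 5}. A clique must lie in a single bag of any decomposition, so no decomposition can have width below 4. The upper and lower bounds meet at 4, so that is the treewidth.

Treewidth 4.
Bags: B1 = {1, 2, 3, 4, 5}
Tree: (single bag)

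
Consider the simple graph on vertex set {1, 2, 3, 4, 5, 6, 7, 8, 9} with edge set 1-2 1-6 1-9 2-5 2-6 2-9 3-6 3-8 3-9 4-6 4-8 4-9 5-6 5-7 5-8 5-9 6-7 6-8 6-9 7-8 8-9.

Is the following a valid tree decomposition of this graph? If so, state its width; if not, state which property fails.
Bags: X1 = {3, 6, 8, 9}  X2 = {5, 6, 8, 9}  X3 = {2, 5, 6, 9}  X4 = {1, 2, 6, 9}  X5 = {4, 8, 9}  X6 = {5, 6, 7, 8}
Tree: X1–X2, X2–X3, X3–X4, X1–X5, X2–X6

A tree decomposition must satisfy three properties: every vertex lies in some bag; for every edge, both endpoints lie together in some bag; and for every vertex, the bags containing it form a connected subtree. Here edge (6,4) lies in no bag, so the decomposition is invalid.

No — edge (6,4) lies in no bag.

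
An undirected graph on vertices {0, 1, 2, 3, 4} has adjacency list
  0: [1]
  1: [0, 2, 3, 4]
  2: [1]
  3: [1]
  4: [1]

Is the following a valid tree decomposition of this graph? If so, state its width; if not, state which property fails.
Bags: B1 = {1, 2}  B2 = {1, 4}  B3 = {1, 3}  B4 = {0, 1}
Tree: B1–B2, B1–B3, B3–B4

Vertex coverage: the bags together contain {0, 1, 2, 3, 4}, the full vertex set. Edge coverage: each edge of G has both endpoints in at least one bag. Running intersection: for every vertex, the bags containing it form a connected subtree. All three properties hold, so this is a valid tree decomposition of width max|bag| − 1 = 1, and hence tw(G) ≤ 1.

Yes; width 1.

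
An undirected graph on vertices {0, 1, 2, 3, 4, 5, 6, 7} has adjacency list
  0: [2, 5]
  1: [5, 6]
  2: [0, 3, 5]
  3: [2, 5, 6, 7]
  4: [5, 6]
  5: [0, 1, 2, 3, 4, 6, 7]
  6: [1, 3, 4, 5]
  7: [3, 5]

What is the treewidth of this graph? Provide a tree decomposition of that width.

Each bag holds 3 vertices, so the decomposition has width 2, which upper-bounds the treewidth. Conversely, {0, 2, 5} is a clique of size 3, and the vertices of any clique must share a bag in every tree decomposition; so some bag has ≥ 3 vertices and tw(G) ≥ 2. The upper and lower bounds meet at 2, so that is the treewidth.

Treewidth 2.
One such decomposition:
Bags: B1 = {2, 3, 5}  B2 = {0, 2, 5}  B3 = {3, 5, 6}  B4 = {3, 5, 7}  B5 = {4, 5, 6}  B6 = {1, 5, 6}
Tree: B1–B2, B1–B3, B1–B4, B3–B5, B5–B6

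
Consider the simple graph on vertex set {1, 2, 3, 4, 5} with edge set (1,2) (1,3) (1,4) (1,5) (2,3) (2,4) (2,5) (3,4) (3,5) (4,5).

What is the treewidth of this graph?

A width-4 tree decomposition is:
Bags: B1 = {1, 2, 3, 4, 5}
Tree: (single bag)
With just one bag of size 5, the width is 5 − 1 = 4, so tw(G) ≤ 4. On the other hand G contains the 5-clique {1, 2, 3, 4, 5}. A clique must lie in a single bag of any decomposition, so no decomposition can have width below 4. Therefore the treewidth is 4.

4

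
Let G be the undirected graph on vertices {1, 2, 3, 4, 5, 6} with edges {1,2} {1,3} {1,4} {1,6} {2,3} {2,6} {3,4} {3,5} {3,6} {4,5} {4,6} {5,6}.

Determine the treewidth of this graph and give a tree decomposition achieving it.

Treewidth 3.
Bags: B1 = {3, 4, 5, 6}  B2 = {1, 3, 4, 6}  B3 = {1, 2, 3, 6}
Tree: B1–B2, B2–B3

The largest bag has 4 vertices, giving width 3; this decomposition certifies tw(G) ≤ 3. For the lower bound, the 4 vertices {1, 2, 3, 6} are pairwise adjacent, and any tree decomposition puts a clique entirely inside one bag — forcing width ≥ 3. Therefore the treewidth is 3.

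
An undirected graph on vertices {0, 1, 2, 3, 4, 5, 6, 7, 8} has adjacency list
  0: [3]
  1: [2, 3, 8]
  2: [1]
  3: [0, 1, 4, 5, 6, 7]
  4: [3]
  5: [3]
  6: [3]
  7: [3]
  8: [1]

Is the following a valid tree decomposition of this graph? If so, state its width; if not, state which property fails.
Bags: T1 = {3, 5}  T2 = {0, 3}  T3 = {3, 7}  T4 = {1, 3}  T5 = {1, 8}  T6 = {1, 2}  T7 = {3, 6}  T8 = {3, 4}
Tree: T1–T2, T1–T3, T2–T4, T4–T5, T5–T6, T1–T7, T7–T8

Yes; width 1.

Checking the three conditions: (i) the bags cover all of {0, 1, 2, 3, 4, 5, 6, 7, 8}; (ii) for each edge, some bag contains both endpoints; (iii) the bags containing any fixed vertex form a subtree. All hold, so the decomposition is valid with width 2 − 1 = 1.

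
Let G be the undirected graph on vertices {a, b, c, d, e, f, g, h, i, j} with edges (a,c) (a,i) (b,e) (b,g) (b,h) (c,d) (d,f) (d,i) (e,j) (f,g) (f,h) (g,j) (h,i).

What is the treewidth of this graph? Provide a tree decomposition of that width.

Every bag has size at most 3, so the width is 3 − 1 = 2 and tw(G) ≤ 2. For the lower bound, G contains the cycle c–a–i–d–c, so G is not a forest; only forests have treewidth ≤ 1, hence tw(G) ≥ 2. Combining the bounds, tw(G) = 2.

Treewidth 2.
One optimal decomposition is:
Bags: B1 = {a, c, d}  B2 = {a, d, i}  B3 = {d, f, i}  B4 = {f, h, i}  B5 = {f, g, h}  B6 = {b, g, h}  B7 = {b, g, j}  B8 = {b, e, j}
Tree: B1–B2, B2–B3, B3–B4, B4–B5, B5–B6, B6–B7, B7–B8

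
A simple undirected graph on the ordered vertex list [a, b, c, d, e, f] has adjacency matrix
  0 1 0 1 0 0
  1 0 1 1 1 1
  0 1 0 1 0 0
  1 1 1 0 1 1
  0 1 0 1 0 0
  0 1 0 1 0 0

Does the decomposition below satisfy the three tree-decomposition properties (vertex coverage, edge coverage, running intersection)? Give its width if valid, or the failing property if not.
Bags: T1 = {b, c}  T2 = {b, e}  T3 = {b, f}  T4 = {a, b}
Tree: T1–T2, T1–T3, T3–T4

A tree decomposition must satisfy three properties: every vertex lies in some bag; for every edge, both endpoints lie together in some bag; and for every vertex, the bags containing it form a connected subtree. Here vertex d appears in no bag, so the decomposition is invalid.

No — vertex d appears in no bag.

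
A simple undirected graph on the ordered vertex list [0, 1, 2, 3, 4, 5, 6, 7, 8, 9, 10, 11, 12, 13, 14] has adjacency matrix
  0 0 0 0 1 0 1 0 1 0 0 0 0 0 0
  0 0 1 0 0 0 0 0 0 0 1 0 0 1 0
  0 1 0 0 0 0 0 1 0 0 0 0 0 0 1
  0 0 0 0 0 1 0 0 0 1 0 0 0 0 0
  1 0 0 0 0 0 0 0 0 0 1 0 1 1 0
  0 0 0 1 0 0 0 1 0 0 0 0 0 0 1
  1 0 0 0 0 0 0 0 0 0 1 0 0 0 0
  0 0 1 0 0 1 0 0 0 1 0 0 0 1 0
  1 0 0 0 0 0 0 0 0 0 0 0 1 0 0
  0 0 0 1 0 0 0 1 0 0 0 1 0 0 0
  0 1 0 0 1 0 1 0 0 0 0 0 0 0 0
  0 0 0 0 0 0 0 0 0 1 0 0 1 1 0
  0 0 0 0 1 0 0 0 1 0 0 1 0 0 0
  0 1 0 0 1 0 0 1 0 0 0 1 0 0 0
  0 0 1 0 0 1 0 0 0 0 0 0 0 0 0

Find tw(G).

A width-3 tree decomposition is:
Bags: B1 = {3, 5, 9, 14}  B2 = {5, 7, 9, 14}  B3 = {2, 7, 9, 14}  B4 = {2, 7, 9, 11}  B5 = {2, 7, 11, 13}  B6 = {1, 2, 11, 13}  B7 = {1, 11, 12, 13}  B8 = {1, 4, 12, 13}  B9 = {1, 4, 10, 12}  B10 = {4, 8, 10, 12}  B11 = {0, 4, 8, 10}  B12 = {0, 6, 8, 10}
Tree: B1–B2, B2–B3, B3–B4, B4–B5, B5–B6, B6–B7, B7–B8, B8–B9, B9–B10, B10–B11, B11–B12
Each bag holds 4 vertices, so the decomposition has width 3, which upper-bounds the treewidth. For the lower bound: the 4 vertex sets {3,5,14}, {9}, {7}, {1,2,11,13} are disjoint, each induces a connected subgraph, and every pair is joined by at least one edge of G. Contracting each set to a single vertex therefore yields K_{4} as a minor, and since treewidth is minor-monotone, tw(G) ≥ tw(K_{4}) = 3. The upper and lower bounds meet at 3, so that is the treewidth.

3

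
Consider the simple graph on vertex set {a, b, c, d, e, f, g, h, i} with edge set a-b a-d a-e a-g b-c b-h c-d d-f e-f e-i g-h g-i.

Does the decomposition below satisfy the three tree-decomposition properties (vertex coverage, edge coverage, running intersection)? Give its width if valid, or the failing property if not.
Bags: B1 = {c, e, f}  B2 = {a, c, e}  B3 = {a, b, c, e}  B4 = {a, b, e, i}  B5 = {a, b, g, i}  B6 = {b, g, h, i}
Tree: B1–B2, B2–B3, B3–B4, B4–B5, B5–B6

No — vertex d appears in no bag.

A tree decomposition must satisfy three properties: every vertex lies in some bag; for every edge, both endpoints lie together in some bag; and for every vertex, the bags containing it form a connected subtree. Here vertex d appears in no bag, so the decomposition is invalid.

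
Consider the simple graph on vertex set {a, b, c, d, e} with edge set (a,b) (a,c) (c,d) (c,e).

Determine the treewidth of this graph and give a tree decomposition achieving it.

Every bag has size at most 2, so the width is 2 − 1 = 1 and tw(G) ≤ 1. G has an edge, so its treewidth is at least 1. The upper and lower bounds meet at 1, so that is the treewidth.

Treewidth 1.
Bags: B1 = {a, c}  B2 = {a, b}  B3 = {c, d}  B4 = {c, e}
Tree: B1–B2, B1–B3, B3–B4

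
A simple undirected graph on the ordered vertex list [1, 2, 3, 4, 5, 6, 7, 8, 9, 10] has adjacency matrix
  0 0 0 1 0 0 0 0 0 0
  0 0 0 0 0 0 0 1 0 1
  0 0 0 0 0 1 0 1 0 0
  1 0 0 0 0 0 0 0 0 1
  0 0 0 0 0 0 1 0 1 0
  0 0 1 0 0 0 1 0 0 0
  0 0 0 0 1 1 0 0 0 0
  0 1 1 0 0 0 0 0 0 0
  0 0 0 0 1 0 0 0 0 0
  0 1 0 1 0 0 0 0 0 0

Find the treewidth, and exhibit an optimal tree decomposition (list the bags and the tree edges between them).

Every bag has size at most 2, so the width is 2 − 1 = 1 and tw(G) ≤ 1. Any graph with an edge has treewidth ≥ 1, and G has the edge 1–4. Hence tw(G) = 1 exactly.

Treewidth 1.
Bags: B1 = {1, 4}  B2 = {4, 10}  B3 = {2, 10}  B4 = {2, 8}  B5 = {3, 8}  B6 = {3, 6}  B7 = {6, 7}  B8 = {5, 7}  B9 = {5, 9}
Tree: B1–B2, B2–B3, B3–B4, B4–B5, B5–B6, B6–B7, B7–B8, B8–B9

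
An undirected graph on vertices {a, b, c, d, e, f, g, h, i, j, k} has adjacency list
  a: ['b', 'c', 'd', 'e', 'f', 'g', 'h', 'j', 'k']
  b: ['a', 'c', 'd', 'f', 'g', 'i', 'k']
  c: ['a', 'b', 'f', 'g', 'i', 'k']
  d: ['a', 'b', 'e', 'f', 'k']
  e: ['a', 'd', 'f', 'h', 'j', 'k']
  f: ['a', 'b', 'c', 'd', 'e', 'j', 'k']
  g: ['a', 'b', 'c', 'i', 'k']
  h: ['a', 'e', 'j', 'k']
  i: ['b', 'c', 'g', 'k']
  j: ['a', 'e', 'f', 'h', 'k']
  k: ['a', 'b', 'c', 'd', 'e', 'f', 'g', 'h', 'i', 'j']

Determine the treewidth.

A width-4 tree decomposition is:
Bags: B1 = {a, e, f, j, k}  B2 = {a, e, h, j, k}  B3 = {a, d, e, f, k}  B4 = {a, b, d, f, k}  B5 = {a, b, c, f, k}  B6 = {a, b, c, g, k}  B7 = {b, c, g, i, k}
Tree: B1–B2, B1–B3, B3–B4, B4–B5, B5–B6, B6–B7
Every bag has size at most 5, so the width is 5 − 1 = 4 and tw(G) ≤ 4. For the lower bound, the 5 vertices {a, b, c, g, k} are pairwise adjacent, and any tree decomposition puts a clique entirely inside one bag — forcing width ≥ 4. Therefore the treewidth is 4.

4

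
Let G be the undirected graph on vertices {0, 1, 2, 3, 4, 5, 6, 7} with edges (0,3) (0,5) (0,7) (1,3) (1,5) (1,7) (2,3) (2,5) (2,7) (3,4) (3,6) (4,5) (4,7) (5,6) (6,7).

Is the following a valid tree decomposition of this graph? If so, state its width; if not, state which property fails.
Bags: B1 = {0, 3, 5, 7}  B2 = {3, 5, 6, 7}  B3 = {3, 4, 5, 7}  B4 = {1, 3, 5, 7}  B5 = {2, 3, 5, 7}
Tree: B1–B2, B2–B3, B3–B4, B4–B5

Checking the three conditions: (i) the bags cover all of {0, 1, 2, 3, 4, 5, 6, 7}; (ii) for each edge, some bag contains both endpoints; (iii) the bags containing any fixed vertex form a subtree. All hold, so the decomposition is valid with width 4 − 1 = 3.

Yes; width 3.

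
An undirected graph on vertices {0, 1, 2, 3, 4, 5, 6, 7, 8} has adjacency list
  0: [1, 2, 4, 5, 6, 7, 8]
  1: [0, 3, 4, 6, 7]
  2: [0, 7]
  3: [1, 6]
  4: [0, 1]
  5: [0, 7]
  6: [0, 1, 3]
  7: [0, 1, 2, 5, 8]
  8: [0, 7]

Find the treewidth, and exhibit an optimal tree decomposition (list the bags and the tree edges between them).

Treewidth 2.
One such decomposition:
Bags: B1 = {0, 1, 7}  B2 = {0, 1, 4}  B3 = {0, 1, 6}  B4 = {0, 5, 7}  B5 = {0, 2, 7}  B6 = {1, 3, 6}  B7 = {0, 7, 8}
Tree: B1–B2, B2–B3, B1–B4, B4–B5, B3–B6, B5–B7

Each bag holds 3 vertices, so the decomposition has width 2, which upper-bounds the treewidth. Conversely, {0, 1, 4} is a clique of size 3, and the vertices of any clique must share a bag in every tree decomposition; so some bag has ≥ 3 vertices and tw(G) ≥ 2. The upper and lower bounds meet at 2, so that is the treewidth.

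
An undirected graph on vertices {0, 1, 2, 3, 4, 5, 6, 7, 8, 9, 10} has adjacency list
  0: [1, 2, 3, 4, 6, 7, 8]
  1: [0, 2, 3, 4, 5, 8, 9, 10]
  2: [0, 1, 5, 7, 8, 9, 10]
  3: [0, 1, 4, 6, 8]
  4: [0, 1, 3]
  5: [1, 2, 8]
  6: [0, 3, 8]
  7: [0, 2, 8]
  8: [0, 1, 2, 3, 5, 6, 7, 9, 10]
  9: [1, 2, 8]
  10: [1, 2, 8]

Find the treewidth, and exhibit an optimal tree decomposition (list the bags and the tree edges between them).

Treewidth 3.
Bags: B1 = {0, 1, 3, 8}  B2 = {0, 3, 6, 8}  B3 = {0, 1, 2, 8}  B4 = {1, 2, 8, 10}  B5 = {1, 2, 8, 9}  B6 = {0, 2, 7, 8}  B7 = {0, 1, 3, 4}  B8 = {1, 2, 5, 8}
Tree: B1–B2, B1–B3, B3–B4, B3–B5, B3–B6, B1–B7, B3–B8

Every bag has size at most 4, so the width is 4 − 1 = 3 and tw(G) ≤ 3. Conversely, {0, 1, 2, 8} is a clique of size 4, and the vertices of any clique must share a bag in every tree decomposition; so some bag has ≥ 4 vertices and tw(G) ≥ 3. The upper and lower bounds meet at 3, so that is the treewidth.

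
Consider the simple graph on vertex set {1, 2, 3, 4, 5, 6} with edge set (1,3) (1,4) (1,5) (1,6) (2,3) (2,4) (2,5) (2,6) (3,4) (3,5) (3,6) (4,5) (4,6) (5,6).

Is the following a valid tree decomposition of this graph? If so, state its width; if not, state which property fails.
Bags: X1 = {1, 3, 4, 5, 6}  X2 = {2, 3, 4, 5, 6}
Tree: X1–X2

Yes; width 4.

Vertex coverage: the bags together contain {1, 2, 3, 4, 5, 6}, the full vertex set. Edge coverage: each edge of G has both endpoints in at least one bag. Running intersection: for every vertex, the bags containing it form a connected subtree. All three properties hold, so this is a valid tree decomposition of width max|bag| − 1 = 4, and hence tw(G) ≤ 4.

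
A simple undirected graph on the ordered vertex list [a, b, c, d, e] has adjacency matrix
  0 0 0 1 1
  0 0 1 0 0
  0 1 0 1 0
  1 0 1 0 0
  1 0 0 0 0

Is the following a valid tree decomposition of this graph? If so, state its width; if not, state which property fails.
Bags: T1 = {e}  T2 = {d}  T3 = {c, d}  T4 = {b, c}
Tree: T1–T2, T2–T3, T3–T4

No — vertex a appears in no bag.

A tree decomposition must satisfy three properties: every vertex lies in some bag; for every edge, both endpoints lie together in some bag; and for every vertex, the bags containing it form a connected subtree. Here vertex a appears in no bag, so the decomposition is invalid.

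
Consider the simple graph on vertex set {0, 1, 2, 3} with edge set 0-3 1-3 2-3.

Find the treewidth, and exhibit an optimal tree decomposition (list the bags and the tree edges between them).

Treewidth 1.
One such decomposition:
Bags: B1 = {0, 3}  B2 = {1, 3}  B3 = {2, 3}
Tree: B1–B2, B1–B3

Each bag holds 2 vertices, so the decomposition has width 1, which upper-bounds the treewidth. Since G has at least one edge (e.g. 0–3), it is not an edgeless graph, so tw(G) ≥ 1. Combining the bounds, tw(G) = 1.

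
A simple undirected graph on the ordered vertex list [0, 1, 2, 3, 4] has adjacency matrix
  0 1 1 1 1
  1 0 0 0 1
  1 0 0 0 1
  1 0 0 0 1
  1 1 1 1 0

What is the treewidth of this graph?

A width-2 tree decomposition is:
Bags: B1 = {0, 2, 4}  B2 = {0, 1, 4}  B3 = {0, 3, 4}
Tree: B1–B2, B2–B3
Every bag has size at most 3, so the width is 3 − 1 = 2 and tw(G) ≤ 2. Conversely, {0, 1, 4} is a clique of size 3, and the vertices of any clique must share a bag in every tree decomposition; so some bag has ≥ 3 vertices and tw(G) ≥ 2. Hence tw(G) = 2 exactly.

2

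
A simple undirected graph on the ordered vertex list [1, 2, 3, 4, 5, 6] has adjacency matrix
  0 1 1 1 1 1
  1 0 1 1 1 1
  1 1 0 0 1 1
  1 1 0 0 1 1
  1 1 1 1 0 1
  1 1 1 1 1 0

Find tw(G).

A width-4 tree decomposition is:
Bags: B1 = {1, 2, 4, 5, 6}  B2 = {1, 2, 3, 5, 6}
Tree: B1–B2
The largest bag has 5 vertices, giving width 4; this decomposition certifies tw(G) ≤ 4. On the other hand G contains the 5-clique {1, 2, 3, 5, 6}. A clique must lie in a single bag of any decomposition, so no decomposition can have width below 4. The upper and lower bounds meet at 4, so that is the treewidth.

4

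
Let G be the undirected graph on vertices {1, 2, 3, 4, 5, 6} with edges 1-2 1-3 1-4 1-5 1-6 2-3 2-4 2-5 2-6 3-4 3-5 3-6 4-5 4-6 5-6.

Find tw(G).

A width-5 tree decomposition is:
Bags: B1 = {1, 2, 3, 4, 5, 6}
Tree: (single bag)
With just one bag of size 6, the width is 6 − 1 = 5, so tw(G) ≤ 5. For the lower bound, the 6 vertices {1, 2, 3, 4, 5, 6} are pairwise adjacent, and any tree decomposition puts a clique entirely inside one bag — forcing width ≥ 5. The upper and lower bounds meet at 5, so that is the treewidth.

5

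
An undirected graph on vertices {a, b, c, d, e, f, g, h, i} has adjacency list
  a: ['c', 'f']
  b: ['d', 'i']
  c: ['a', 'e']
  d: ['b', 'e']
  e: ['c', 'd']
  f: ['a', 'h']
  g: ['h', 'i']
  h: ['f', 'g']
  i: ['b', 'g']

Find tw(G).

2

A width-2 tree decomposition is:
Bags: B1 = {a, c, f}  B2 = {c, e, f}  B3 = {d, e, f}  B4 = {b, d, f}  B5 = {b, f, i}  B6 = {f, g, i}  B7 = {f, g, h}
Tree: B1–B2, B2–B3, B3–B4, B4–B5, B5–B6, B6–B7
Every bag has size at most 3, so the width is 3 − 1 = 2 and tw(G) ≤ 2. The edges f–a–c–e–d–b–i–g–h–f form a cycle, so G is not a tree and its treewidth is at least 2. The upper and lower bounds meet at 2, so that is the treewidth.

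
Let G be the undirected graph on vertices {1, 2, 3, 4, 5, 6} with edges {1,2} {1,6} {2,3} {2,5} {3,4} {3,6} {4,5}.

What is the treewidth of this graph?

2

A width-2 tree decomposition is:
Bags: B1 = {3, 4, 5}  B2 = {2, 3, 5}  B3 = {2, 3, 6}  B4 = {1, 2, 6}
Tree: B1–B2, B2–B3, B3–B4
Each bag holds 3 vertices, so the decomposition has width 2, which upper-bounds the treewidth. For the lower bound, G contains the cycle 4–5–2–3–4, so G is not a forest; only forests have treewidth ≤ 1, hence tw(G) ≥ 2. Combining the bounds, tw(G) = 2.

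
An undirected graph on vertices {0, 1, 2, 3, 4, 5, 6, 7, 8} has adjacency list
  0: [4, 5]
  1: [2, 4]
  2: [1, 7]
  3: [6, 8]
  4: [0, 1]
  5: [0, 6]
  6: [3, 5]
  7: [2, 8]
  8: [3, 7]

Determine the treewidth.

2

A width-2 tree decomposition is:
Bags: B1 = {0, 1, 4}  B2 = {0, 1, 5}  B3 = {1, 5, 6}  B4 = {1, 3, 6}  B5 = {1, 3, 8}  B6 = {1, 7, 8}  B7 = {1, 2, 7}
Tree: B1–B2, B2–B3, B3–B4, B4–B5, B5–B6, B6–B7
Each bag holds 3 vertices, so the decomposition has width 2, which upper-bounds the treewidth. For the lower bound, G contains the cycle 1–4–0–5–6–3–8–7–2–1, so G is not a forest; only forests have treewidth ≤ 1, hence tw(G) ≥ 2. Combining the bounds, tw(G) = 2.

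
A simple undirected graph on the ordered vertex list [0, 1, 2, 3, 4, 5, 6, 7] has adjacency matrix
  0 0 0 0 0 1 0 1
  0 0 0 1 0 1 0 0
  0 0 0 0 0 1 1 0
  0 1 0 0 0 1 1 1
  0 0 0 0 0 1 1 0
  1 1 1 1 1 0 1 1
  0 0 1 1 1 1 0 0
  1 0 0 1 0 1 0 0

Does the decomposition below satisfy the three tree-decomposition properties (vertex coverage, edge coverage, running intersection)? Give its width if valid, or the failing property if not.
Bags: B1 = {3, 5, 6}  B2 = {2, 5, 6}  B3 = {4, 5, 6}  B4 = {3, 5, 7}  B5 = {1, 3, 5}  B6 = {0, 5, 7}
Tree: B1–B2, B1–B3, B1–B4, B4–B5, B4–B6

Yes; width 2.

Vertex coverage: the bags together contain {0, 1, 2, 3, 4, 5, 6, 7}, the full vertex set. Edge coverage: each edge of G has both endpoints in at least one bag. Running intersection: for every vertex, the bags containing it form a connected subtree. All three properties hold, so this is a valid tree decomposition of width max|bag| − 1 = 2, and hence tw(G) ≤ 2.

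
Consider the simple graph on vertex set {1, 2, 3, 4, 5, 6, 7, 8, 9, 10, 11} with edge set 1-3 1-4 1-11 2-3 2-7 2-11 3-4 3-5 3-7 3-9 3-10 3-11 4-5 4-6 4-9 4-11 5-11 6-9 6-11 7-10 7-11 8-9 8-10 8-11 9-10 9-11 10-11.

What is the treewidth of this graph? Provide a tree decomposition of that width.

Every bag has size at most 4, so the width is 4 − 1 = 3 and tw(G) ≤ 3. On the other hand G contains the 4-clique {8, 9, 10, 11}. A clique must lie in a single bag of any decomposition, so no decomposition can have width below 3. Hence tw(G) = 3 exactly.

Treewidth 3.
One optimal decomposition is:
Bags: B1 = {3, 4, 9, 11}  B2 = {3, 9, 10, 11}  B3 = {3, 4, 5, 11}  B4 = {4, 6, 9, 11}  B5 = {3, 7, 10, 11}  B6 = {2, 3, 7, 11}  B7 = {8, 9, 10, 11}  B8 = {1, 3, 4, 11}
Tree: B1–B2, B1–B3, B1–B4, B2–B5, B5–B6, B2–B7, B3–B8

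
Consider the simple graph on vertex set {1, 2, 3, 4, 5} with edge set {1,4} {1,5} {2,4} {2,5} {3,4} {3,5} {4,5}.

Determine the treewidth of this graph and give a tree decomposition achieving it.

Every bag has size at most 3, so the width is 3 − 1 = 2 and tw(G) ≤ 2. Conversely, {1, 4, 5} is a clique of size 3, and the vertices of any clique must share a bag in every tree decomposition; so some bag has ≥ 3 vertices and tw(G) ≥ 2. Therefore the treewidth is 2.

Treewidth 2.
Bags: B1 = {3, 4, 5}  B2 = {2, 4, 5}  B3 = {1, 4, 5}
Tree: B1–B2, B1–B3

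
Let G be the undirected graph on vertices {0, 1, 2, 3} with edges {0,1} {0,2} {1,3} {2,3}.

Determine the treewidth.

2

A width-2 tree decomposition is:
Bags: B1 = {1, 2, 3}  B2 = {0, 1, 2}
Tree: B1–B2
Every bag has size at most 3, so the width is 3 − 1 = 2 and tw(G) ≤ 2. Since 2–3–1–0–2 is a cycle in G, G is not acyclic. Forests are exactly the graphs of treewidth ≤ 1, so tw(G) ≥ 2. Therefore the treewidth is 2.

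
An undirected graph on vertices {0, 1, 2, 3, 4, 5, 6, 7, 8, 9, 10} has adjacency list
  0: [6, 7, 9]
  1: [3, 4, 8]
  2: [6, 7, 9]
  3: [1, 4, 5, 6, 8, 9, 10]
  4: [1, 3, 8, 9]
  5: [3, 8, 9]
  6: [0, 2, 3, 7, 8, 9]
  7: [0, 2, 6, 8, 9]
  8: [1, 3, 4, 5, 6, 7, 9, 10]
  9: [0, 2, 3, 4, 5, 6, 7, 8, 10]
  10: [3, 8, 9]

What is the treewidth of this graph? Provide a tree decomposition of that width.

Treewidth 3.
One such decomposition:
Bags: B1 = {3, 5, 8, 9}  B2 = {3, 6, 8, 9}  B3 = {3, 8, 9, 10}  B4 = {6, 7, 8, 9}  B5 = {3, 4, 8, 9}  B6 = {1, 3, 4, 8}  B7 = {2, 6, 7, 9}  B8 = {0, 6, 7, 9}
Tree: B1–B2, B1–B3, B2–B4, B2–B5, B5–B6, B4–B7, B7–B8

The largest bag has 4 vertices, giving width 3; this decomposition certifies tw(G) ≤ 3. For the lower bound, the 4 vertices {1, 3, 4, 8} are pairwise adjacent, and any tree decomposition puts a clique entirely inside one bag — forcing width ≥ 3. Therefore the treewidth is 3.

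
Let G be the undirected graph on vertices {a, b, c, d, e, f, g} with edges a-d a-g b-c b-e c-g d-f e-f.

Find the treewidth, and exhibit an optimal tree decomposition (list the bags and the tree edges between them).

Treewidth 2.
Bags: B1 = {b, c, e}  B2 = {c, e, f}  B3 = {c, d, f}  B4 = {a, c, d}  B5 = {a, c, g}
Tree: B1–B2, B2–B3, B3–B4, B4–B5

Every bag has size at most 3, so the width is 3 − 1 = 2 and tw(G) ≤ 2. For the lower bound, G contains the cycle c–b–e–f–d–a–g–c, so G is not a forest; only forests have treewidth ≤ 1, hence tw(G) ≥ 2. The upper and lower bounds meet at 2, so that is the treewidth.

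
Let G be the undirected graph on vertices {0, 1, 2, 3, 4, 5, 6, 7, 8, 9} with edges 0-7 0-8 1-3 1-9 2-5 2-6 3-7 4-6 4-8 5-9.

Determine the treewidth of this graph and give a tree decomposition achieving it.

The largest bag has 3 vertices, giving width 2; this decomposition certifies tw(G) ≤ 2. Since 6–2–5–9–1–3–7–0–8–4–6 is a cycle in G, G is not acyclic. Forests are exactly the graphs of treewidth ≤ 1, so tw(G) ≥ 2. The upper and lower bounds meet at 2, so that is the treewidth.

Treewidth 2.
One optimal decomposition is:
Bags: B1 = {2, 5, 6}  B2 = {5, 6, 9}  B3 = {1, 6, 9}  B4 = {1, 3, 6}  B5 = {3, 6, 7}  B6 = {0, 6, 7}  B7 = {0, 6, 8}  B8 = {4, 6, 8}
Tree: B1–B2, B2–B3, B3–B4, B4–B5, B5–B6, B6–B7, B7–B8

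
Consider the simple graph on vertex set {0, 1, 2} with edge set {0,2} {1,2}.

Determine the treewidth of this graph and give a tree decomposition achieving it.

Each bag holds 2 vertices, so the decomposition has width 1, which upper-bounds the treewidth. G has an edge, so its treewidth is at least 1. Therefore the treewidth is 1.

Treewidth 1.
Bags: B1 = {0, 2}  B2 = {1, 2}
Tree: B1–B2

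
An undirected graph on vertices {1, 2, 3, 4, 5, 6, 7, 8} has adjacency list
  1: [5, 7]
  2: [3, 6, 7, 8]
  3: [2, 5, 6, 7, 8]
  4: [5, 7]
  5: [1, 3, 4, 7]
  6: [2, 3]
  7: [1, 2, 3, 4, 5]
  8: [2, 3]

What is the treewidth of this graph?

A width-2 tree decomposition is:
Bags: B1 = {3, 5, 7}  B2 = {2, 3, 7}  B3 = {2, 3, 8}  B4 = {2, 3, 6}  B5 = {4, 5, 7}  B6 = {1, 5, 7}
Tree: B1–B2, B2–B3, B2–B4, B1–B5, B1–B6
Every bag has size at most 3, so the width is 3 − 1 = 2 and tw(G) ≤ 2. Conversely, {1, 5, 7} is a clique of size 3, and the vertices of any clique must share a bag in every tree decomposition; so some bag has ≥ 3 vertices and tw(G) ≥ 2. Therefore the treewidth is 2.

2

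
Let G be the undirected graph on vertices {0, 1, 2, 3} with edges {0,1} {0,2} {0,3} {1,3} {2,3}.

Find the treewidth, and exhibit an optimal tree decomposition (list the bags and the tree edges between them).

The largest bag has 3 vertices, giving width 2; this decomposition certifies tw(G) ≤ 2. For the lower bound, the 3 vertices {0, 1, 3} are pairwise adjacent, and any tree decomposition puts a clique entirely inside one bag — forcing width ≥ 2. Combining the bounds, tw(G) = 2.

Treewidth 2.
Bags: B1 = {0, 1, 3}  B2 = {0, 2, 3}
Tree: B1–B2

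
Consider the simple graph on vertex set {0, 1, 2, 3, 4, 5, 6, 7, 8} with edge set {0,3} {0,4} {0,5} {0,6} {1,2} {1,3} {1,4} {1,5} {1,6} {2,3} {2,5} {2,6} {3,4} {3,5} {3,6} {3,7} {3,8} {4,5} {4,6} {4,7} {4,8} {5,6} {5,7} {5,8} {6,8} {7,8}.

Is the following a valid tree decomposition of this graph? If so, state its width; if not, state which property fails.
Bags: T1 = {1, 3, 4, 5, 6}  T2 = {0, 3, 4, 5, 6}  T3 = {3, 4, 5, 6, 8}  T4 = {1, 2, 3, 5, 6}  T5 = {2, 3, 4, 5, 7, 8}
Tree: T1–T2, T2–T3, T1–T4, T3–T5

A tree decomposition must satisfy three properties: every vertex lies in some bag; for every edge, both endpoints lie together in some bag; and for every vertex, the bags containing it form a connected subtree. Here bags containing vertex 2 are not connected in the tree, so the decomposition is invalid.

No — bags containing vertex 2 are not connected in the tree.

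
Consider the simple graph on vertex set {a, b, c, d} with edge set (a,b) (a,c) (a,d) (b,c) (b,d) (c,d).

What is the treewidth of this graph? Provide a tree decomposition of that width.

A single bag containing all 4 vertices is trivially a valid decomposition of width 3. Conversely, {a, b, c, d} is a clique of size 4, and the vertices of any clique must share a bag in every tree decomposition; so some bag has ≥ 4 vertices and tw(G) ≥ 3. Hence tw(G) = 3 exactly.

Treewidth 3.
One optimal decomposition is:
Bags: B1 = {a, b, c, d}
Tree: (single bag)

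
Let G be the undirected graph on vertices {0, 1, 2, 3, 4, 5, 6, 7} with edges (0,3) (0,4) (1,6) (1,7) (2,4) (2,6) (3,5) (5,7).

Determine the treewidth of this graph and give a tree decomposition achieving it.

The largest bag has 3 vertices, giving width 2; this decomposition certifies tw(G) ≤ 2. Since 2–6–1–7–5–3–0–4–2 is a cycle in G, G is not acyclic. Forests are exactly the graphs of treewidth ≤ 1, so tw(G) ≥ 2. Hence tw(G) = 2 exactly.

Treewidth 2.
One such decomposition:
Bags: B1 = {1, 2, 6}  B2 = {1, 2, 7}  B3 = {2, 5, 7}  B4 = {2, 3, 5}  B5 = {0, 2, 3}  B6 = {0, 2, 4}
Tree: B1–B2, B2–B3, B3–B4, B4–B5, B5–B6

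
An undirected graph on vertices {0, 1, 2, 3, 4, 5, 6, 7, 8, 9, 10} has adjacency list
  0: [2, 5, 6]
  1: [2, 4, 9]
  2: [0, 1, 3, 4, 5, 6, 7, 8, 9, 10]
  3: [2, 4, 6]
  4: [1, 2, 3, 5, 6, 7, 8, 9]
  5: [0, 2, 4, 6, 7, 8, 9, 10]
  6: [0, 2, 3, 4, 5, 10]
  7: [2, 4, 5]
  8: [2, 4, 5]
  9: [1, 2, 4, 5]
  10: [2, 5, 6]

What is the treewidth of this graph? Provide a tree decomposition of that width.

The largest bag has 4 vertices, giving width 3; this decomposition certifies tw(G) ≤ 3. Conversely, {0, 2, 5, 6} is a clique of size 4, and the vertices of any clique must share a bag in every tree decomposition; so some bag has ≥ 4 vertices and tw(G) ≥ 3. Therefore the treewidth is 3.

Treewidth 3.
Bags: B1 = {2, 4, 5, 9}  B2 = {1, 2, 4, 9}  B3 = {2, 4, 5, 6}  B4 = {0, 2, 5, 6}  B5 = {2, 3, 4, 6}  B6 = {2, 5, 6, 10}  B7 = {2, 4, 5, 8}  B8 = {2, 4, 5, 7}
Tree: B1–B2, B1–B3, B3–B4, B3–B5, B3–B6, B3–B7, B1–B8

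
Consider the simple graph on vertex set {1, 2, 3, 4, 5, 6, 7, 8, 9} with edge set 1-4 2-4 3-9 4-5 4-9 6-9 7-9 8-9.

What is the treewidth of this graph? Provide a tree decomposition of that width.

The largest bag has 2 vertices, giving width 1; this decomposition certifies tw(G) ≤ 1. Since G has at least one edge (e.g. 2–4), it is not an edgeless graph, so tw(G) ≥ 1. Hence tw(G) = 1 exactly.

Treewidth 1.
Bags: B1 = {2, 4}  B2 = {4, 5}  B3 = {4, 9}  B4 = {3, 9}  B5 = {6, 9}  B6 = {1, 4}  B7 = {8, 9}  B8 = {7, 9}
Tree: B1–B2, B2–B3, B3–B4, B4–B5, B3–B6, B4–B7, B3–B8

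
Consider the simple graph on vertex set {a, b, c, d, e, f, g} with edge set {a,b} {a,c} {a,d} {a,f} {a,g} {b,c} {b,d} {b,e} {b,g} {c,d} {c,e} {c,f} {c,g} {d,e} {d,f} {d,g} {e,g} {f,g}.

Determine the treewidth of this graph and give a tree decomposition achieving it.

The largest bag has 5 vertices, giving width 4; this decomposition certifies tw(G) ≤ 4. Conversely, {b, c, d, e, g} is a clique of size 5, and the vertices of any clique must share a bag in every tree decomposition; so some bag has ≥ 5 vertices and tw(G) ≥ 4. Therefore the treewidth is 4.

Treewidth 4.
Bags: B1 = {a, b, c, d, g}  B2 = {b, c, d, e, g}  B3 = {a, c, d, f, g}
Tree: B1–B2, B1–B3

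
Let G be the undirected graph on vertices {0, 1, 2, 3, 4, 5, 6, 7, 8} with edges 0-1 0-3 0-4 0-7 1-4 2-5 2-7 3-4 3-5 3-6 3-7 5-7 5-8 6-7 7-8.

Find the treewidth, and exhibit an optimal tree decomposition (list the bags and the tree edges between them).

Treewidth 2.
Bags: B1 = {0, 3, 7}  B2 = {0, 3, 4}  B3 = {3, 5, 7}  B4 = {3, 6, 7}  B5 = {5, 7, 8}  B6 = {0, 1, 4}  B7 = {2, 5, 7}
Tree: B1–B2, B1–B3, B1–B4, B3–B5, B2–B6, B3–B7

Each bag holds 3 vertices, so the decomposition has width 2, which upper-bounds the treewidth. On the other hand G contains the 3-clique {0, 1, 4}. A clique must lie in a single bag of any decomposition, so no decomposition can have width below 2. Therefore the treewidth is 2.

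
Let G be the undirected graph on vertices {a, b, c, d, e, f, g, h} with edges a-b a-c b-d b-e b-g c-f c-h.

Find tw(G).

A width-1 tree decomposition is:
Bags: B1 = {b, e}  B2 = {a, b}  B3 = {a, c}  B4 = {c, f}  B5 = {b, d}  B6 = {c, h}  B7 = {b, g}
Tree: B1–B2, B2–B3, B3–B4, B1–B5, B4–B6, B5–B7
Every bag has size at most 2, so the width is 2 − 1 = 1 and tw(G) ≤ 1. Since G has at least one edge (e.g. e–b), it is not an edgeless graph, so tw(G) ≥ 1. Combining the bounds, tw(G) = 1.

1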